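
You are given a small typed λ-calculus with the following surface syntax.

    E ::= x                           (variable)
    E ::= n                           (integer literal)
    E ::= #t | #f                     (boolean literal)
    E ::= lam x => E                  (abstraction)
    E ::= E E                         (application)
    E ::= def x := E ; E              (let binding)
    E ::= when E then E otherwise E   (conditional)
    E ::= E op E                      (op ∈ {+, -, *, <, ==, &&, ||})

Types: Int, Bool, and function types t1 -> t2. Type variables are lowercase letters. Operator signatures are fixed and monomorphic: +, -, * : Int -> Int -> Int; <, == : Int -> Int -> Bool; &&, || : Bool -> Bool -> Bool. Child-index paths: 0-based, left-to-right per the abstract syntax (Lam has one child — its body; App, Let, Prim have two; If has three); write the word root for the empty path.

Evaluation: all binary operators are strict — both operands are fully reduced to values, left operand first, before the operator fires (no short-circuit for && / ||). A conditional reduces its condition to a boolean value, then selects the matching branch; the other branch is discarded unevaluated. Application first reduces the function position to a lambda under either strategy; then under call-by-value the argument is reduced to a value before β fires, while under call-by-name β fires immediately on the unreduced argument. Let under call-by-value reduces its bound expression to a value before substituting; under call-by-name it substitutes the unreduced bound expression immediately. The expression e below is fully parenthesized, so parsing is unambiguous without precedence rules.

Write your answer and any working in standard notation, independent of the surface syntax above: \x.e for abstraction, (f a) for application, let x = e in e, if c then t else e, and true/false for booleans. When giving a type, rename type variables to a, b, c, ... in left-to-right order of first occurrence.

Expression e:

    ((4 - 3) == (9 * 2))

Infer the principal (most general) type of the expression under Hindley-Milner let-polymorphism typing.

Answer: Bool

Working:
  unify Int ~ Int
  unify Int ~ Int
  unify Int ~ Int
  unify Int ~ Int
  unify Int ~ Int
  unify Int ~ Int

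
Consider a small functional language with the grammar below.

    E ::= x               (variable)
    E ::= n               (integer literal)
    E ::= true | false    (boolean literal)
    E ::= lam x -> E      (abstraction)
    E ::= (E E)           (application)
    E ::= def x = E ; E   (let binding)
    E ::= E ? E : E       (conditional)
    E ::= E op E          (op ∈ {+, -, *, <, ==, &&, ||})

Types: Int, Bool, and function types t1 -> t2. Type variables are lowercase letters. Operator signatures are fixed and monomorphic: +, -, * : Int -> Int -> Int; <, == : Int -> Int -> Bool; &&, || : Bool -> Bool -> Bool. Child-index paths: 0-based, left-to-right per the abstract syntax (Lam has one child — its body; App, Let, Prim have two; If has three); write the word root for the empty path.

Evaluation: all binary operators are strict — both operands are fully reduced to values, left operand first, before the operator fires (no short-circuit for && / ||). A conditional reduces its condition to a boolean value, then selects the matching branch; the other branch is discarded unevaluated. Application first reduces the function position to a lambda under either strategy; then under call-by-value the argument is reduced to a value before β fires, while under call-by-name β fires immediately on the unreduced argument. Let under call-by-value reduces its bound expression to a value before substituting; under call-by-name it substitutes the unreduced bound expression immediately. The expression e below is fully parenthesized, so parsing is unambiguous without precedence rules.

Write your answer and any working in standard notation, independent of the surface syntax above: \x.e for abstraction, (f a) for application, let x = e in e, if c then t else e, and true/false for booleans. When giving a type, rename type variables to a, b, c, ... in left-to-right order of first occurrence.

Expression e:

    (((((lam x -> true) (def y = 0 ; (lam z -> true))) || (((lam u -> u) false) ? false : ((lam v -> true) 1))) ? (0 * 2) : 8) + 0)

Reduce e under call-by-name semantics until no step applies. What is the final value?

Answer: 0

Working:
step 0: ((if (((\x.true) (let y = 0 in (\z.true))) || (if ((\u.u) false) then false else ((\v.true) 1))) then (0 * 2) else 8) + 0)
step 1: [beta@0.0.0] ((if (true || (if ((\u.u) false) then false else ((\v.true) 1))) then (0 * 2) else 8) + 0)
step 2: [beta@0.0.1.0] ((if (true || (if false then false else ((\v.true) 1))) then (0 * 2) else 8) + 0)
step 3: [if@0.0.1] ((if (true || ((\v.true) 1)) then (0 * 2) else 8) + 0)
step 4: [beta@0.0.1] ((if (true || true) then (0 * 2) else 8) + 0)
step 5: [delta@0.0] ((if true then (0 * 2) else 8) + 0)
step 6: [if@0] ((0 * 2) + 0)
step 7: [delta@0] (0 + 0)
step 8: [delta@root] 0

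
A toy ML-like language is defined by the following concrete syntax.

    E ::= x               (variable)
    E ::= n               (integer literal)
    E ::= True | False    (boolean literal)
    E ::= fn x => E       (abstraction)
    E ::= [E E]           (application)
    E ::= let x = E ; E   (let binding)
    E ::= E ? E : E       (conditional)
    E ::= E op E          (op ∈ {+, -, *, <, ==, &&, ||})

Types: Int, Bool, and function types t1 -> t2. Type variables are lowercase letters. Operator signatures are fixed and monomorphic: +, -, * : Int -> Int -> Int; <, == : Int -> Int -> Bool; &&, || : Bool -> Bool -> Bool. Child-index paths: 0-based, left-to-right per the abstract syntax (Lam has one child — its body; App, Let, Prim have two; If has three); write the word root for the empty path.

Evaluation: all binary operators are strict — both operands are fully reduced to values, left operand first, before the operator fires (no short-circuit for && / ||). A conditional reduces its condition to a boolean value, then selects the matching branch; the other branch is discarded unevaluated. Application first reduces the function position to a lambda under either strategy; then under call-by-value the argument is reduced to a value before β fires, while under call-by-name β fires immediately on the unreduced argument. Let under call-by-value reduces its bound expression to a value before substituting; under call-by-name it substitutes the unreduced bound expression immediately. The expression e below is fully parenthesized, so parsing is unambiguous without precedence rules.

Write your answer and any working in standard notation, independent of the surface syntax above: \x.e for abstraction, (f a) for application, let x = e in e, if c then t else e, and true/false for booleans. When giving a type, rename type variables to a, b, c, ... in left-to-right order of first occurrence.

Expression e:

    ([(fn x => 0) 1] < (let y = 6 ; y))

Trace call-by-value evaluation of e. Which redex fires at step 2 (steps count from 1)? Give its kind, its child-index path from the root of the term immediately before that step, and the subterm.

Answer: let at 1 : (let y = 6 in y)

Trace:
step 0: (((\x.0) 1) < (let y = 6 in y))
step 1: [beta@0] (0 < (let y = 6 in y))
step 2: [let@1] (0 < 6)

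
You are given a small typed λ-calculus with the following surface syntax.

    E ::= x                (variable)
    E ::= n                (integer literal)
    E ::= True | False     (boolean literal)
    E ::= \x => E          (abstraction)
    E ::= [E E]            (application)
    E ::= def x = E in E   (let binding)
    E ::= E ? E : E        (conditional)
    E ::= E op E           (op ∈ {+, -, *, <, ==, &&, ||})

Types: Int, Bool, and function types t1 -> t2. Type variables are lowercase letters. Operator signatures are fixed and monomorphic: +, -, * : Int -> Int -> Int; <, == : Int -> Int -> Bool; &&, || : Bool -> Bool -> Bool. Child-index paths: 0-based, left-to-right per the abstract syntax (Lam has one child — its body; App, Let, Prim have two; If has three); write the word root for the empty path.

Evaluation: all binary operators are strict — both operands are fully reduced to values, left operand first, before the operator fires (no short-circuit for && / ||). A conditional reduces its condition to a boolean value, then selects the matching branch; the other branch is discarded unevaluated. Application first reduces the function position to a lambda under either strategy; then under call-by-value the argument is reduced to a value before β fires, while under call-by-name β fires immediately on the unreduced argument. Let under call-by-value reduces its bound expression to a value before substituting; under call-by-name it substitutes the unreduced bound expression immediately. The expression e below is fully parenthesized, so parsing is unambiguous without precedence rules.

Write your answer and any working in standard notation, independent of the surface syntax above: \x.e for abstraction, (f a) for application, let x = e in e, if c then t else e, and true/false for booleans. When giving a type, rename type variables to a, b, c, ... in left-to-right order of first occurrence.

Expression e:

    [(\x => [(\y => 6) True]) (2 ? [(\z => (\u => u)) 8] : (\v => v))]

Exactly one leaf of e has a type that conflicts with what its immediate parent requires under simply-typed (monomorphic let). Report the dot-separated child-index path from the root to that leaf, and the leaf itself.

Answer: 1.0 : 2

Derivation:
\y._ : b -> Int
  unify b -> Int ~ Bool -> c
  unify b ~ Bool
  unify Int ~ c
_ _ : Int
\x._ : a -> Int
  unify Int ~ Bool
  FAIL: mismatch Int ~ Bool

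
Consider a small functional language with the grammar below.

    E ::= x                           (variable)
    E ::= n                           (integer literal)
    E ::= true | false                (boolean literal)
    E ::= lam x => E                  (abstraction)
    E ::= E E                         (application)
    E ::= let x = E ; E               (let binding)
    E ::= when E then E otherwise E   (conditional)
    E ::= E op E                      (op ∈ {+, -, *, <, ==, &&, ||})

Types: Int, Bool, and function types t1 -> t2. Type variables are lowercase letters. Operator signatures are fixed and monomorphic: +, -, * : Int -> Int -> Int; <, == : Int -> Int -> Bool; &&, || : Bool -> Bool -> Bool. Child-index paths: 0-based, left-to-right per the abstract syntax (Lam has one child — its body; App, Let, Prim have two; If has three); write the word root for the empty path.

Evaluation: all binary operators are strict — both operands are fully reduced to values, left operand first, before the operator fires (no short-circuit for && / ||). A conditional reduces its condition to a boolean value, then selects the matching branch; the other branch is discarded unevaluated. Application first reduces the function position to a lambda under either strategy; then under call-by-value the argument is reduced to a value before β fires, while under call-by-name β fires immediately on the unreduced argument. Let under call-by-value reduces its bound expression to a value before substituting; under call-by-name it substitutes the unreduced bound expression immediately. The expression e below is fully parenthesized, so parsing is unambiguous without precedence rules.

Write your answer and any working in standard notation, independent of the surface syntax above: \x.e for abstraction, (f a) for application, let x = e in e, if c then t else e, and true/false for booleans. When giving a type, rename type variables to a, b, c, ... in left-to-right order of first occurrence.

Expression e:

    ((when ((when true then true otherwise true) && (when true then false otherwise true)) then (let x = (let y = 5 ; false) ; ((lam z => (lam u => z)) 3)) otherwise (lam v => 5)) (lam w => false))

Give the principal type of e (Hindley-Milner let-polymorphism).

Derivation:
  unify Bool ~ Bool
  unify Bool ~ Bool
  unify Bool ~ Bool
  unify Bool ~ Bool
  unify Bool ~ Bool
  unify Bool ~ Bool
  unify Bool ~ Bool
let y : Int
let x : Bool
z : a
\u._ : b -> a
\z._ : a -> b -> a
  unify a -> b -> a ~ Int -> c
  unify a ~ Int
  unify b -> Int ~ c
_ _ : b -> Int
\v._ : d -> Int
  unify b -> Int ~ d -> Int
  unify b ~ d
  unify Int ~ Int
\w._ : e -> Bool
  unify d -> Int ~ (e -> Bool) -> f
  unify d ~ e -> Bool
  unify Int ~ f
_ _ : Int

Answer: Int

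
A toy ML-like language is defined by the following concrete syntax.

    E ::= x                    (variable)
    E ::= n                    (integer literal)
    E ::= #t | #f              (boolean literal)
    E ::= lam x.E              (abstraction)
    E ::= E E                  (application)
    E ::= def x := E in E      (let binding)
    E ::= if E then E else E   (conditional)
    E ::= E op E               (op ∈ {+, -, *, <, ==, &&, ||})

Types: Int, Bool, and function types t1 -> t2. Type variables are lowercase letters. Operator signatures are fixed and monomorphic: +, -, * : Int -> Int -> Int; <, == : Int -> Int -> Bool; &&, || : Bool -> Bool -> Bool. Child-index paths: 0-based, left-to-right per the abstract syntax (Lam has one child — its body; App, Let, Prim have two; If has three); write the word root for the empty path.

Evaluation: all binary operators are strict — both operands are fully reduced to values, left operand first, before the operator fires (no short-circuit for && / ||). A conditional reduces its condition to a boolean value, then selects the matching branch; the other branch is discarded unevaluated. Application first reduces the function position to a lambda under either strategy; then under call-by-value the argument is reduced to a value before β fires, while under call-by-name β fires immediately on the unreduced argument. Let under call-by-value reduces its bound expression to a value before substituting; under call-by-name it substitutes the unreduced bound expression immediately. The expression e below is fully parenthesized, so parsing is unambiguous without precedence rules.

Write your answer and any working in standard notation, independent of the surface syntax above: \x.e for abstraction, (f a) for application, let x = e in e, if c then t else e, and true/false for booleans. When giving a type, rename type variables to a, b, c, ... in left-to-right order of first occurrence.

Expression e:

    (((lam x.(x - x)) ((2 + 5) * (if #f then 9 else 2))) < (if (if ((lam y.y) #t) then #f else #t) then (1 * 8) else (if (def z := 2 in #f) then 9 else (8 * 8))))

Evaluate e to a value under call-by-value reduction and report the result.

Working:
step 0: (((\x.(x - x)) ((2 + 5) * (if false then 9 else 2))) < (if (if ((\y.y) true) then false else true) then (1 * 8) else (if (let z = 2 in false) then 9 else (8 * 8))))
step 1: [delta@0.1.0] (((\x.(x - x)) (7 * (if false then 9 else 2))) < (if (if ((\y.y) true) then false else true) then (1 * 8) else (if (let z = 2 in false) then 9 else (8 * 8))))
step 2: [if@0.1.1] (((\x.(x - x)) (7 * 2)) < (if (if ((\y.y) true) then false else true) then (1 * 8) else (if (let z = 2 in false) then 9 else (8 * 8))))
step 3: [delta@0.1] (((\x.(x - x)) 14) < (if (if ((\y.y) true) then false else true) then (1 * 8) else (if (let z = 2 in false) then 9 else (8 * 8))))
step 4: [beta@0] ((14 - 14) < (if (if ((\y.y) true) then false else true) then (1 * 8) else (if (let z = 2 in false) then 9 else (8 * 8))))
step 5: [delta@0] (0 < (if (if ((\y.y) true) then false else true) then (1 * 8) else (if (let z = 2 in false) then 9 else (8 * 8))))
step 6: [beta@1.0.0] (0 < (if (if true then false else true) then (1 * 8) else (if (let z = 2 in false) then 9 else (8 * 8))))
step 7: [if@1.0] (0 < (if false then (1 * 8) else (if (let z = 2 in false) then 9 else (8 * 8))))
step 8: [if@1] (0 < (if (let z = 2 in false) then 9 else (8 * 8)))
step 9: [let@1.0] (0 < (if false then 9 else (8 * 8)))
step 10: [if@1] (0 < (8 * 8))
step 11: [delta@1] (0 < 64)
step 12: [delta@root] true

Answer: true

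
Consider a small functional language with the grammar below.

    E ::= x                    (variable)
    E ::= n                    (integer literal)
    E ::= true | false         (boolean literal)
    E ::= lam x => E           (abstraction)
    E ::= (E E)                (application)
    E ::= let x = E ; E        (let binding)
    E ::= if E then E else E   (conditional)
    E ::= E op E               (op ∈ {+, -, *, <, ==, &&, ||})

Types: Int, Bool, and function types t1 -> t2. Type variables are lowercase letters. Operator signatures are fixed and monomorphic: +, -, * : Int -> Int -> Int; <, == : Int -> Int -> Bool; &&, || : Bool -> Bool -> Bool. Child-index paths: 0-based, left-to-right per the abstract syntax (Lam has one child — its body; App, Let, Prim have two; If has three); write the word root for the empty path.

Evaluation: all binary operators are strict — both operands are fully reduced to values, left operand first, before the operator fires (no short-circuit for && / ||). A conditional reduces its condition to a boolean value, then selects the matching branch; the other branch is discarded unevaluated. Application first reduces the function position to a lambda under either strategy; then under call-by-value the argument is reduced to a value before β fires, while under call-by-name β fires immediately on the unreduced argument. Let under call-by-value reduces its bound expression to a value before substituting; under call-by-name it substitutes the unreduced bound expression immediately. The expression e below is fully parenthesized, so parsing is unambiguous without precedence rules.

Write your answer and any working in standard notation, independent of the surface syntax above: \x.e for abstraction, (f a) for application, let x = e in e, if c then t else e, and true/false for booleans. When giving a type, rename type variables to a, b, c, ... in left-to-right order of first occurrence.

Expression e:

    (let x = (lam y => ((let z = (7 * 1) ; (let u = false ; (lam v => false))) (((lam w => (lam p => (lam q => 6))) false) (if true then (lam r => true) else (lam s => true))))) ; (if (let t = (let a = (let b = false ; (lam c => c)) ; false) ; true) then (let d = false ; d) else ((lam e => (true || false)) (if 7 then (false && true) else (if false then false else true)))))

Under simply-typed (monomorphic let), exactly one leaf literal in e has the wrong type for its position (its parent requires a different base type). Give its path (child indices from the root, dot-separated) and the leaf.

Trace:
  unify Int ~ Int
  unify Int ~ Int
let z : Int
let u : Bool
\v._ : b -> Bool
\q._ : e -> Int
\p._ : d -> e -> Int
\w._ : c -> d -> e -> Int
  unify c -> d -> e -> Int ~ Bool -> f
  unify c ~ Bool
  unify d -> e -> Int ~ f
_ _ : d -> e -> Int
  unify Bool ~ Bool
\r._ : g -> Bool
\s._ : h -> Bool
  unify g -> Bool ~ h -> Bool
  unify g ~ h
  unify Bool ~ Bool
  unify d -> e -> Int ~ (h -> Bool) -> i
  unify d ~ h -> Bool
  unify e -> Int ~ i
_ _ : e -> Int
  unify b -> Bool ~ (e -> Int) -> j
  unify b ~ e -> Int
  unify Bool ~ j
_ _ : Bool
\y._ : a -> Bool
let x : a -> Bool
let b : Bool
c : k
\c._ : k -> k
let a : k -> k
let t : Bool
  unify Bool ~ Bool
let d : Bool
d : Bool
  unify Bool ~ Bool
  unify Bool ~ Bool
\e._ : l -> Bool
  unify Int ~ Bool
  FAIL: mismatch Int ~ Bool

Answer: 1.2.1.0 : 7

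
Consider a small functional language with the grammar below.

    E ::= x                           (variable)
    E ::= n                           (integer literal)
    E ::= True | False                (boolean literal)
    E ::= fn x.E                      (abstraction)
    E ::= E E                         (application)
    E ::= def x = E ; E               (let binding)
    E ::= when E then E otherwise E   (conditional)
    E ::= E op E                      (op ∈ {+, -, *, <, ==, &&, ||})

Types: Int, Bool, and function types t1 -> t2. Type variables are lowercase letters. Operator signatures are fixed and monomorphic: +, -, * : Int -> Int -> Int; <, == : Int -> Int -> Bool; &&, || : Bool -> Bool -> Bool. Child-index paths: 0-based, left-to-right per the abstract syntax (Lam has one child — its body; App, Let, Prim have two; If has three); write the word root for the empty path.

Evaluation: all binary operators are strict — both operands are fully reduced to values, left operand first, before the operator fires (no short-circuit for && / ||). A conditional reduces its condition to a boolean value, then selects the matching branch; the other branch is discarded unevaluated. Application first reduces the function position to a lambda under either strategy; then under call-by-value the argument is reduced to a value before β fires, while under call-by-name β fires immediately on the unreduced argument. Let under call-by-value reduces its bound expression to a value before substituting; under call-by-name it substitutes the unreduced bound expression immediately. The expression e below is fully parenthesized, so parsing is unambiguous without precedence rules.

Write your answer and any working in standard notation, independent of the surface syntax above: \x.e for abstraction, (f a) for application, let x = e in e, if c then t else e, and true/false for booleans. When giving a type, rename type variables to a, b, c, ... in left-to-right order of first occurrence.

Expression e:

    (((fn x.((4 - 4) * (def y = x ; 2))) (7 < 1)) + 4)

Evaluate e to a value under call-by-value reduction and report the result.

Answer: 4

Derivation:
step 0: (((\x.((4 - 4) * (let y = x in 2))) (7 < 1)) + 4)
step 1: [delta@0.1] (((\x.((4 - 4) * (let y = x in 2))) false) + 4)
step 2: [beta@0] (((4 - 4) * (let y = false in 2)) + 4)
step 3: [delta@0.0] ((0 * (let y = false in 2)) + 4)
step 4: [let@0.1] ((0 * 2) + 4)
step 5: [delta@0] (0 + 4)
step 6: [delta@root] 4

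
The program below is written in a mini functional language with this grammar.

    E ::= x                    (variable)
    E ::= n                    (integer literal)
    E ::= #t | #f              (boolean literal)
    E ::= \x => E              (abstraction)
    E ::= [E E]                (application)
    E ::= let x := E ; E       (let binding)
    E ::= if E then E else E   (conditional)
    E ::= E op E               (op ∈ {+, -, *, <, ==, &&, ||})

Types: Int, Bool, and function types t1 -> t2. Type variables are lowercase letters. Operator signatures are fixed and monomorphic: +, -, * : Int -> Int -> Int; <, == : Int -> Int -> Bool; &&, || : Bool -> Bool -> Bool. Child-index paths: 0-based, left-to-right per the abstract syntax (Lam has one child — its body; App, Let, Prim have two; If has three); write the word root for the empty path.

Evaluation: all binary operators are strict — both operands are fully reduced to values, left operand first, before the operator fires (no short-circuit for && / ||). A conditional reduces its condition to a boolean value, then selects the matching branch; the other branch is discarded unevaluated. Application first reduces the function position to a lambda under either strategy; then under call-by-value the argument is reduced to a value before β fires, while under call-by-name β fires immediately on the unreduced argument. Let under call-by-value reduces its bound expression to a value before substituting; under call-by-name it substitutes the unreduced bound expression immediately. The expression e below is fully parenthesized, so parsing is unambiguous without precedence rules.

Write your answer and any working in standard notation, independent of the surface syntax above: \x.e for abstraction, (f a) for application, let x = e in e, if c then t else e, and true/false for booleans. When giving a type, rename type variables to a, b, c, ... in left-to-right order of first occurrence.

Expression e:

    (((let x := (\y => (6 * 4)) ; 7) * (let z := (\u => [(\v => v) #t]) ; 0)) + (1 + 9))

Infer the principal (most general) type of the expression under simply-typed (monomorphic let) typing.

Trace:
  unify Int ~ Int
  unify Int ~ Int
\y._ : a -> Int
let x : a -> Int
  unify Int ~ Int
v : c
\v._ : c -> c
  unify c -> c ~ Bool -> d
  unify c ~ Bool
  unify Bool ~ d
_ _ : Bool
\u._ : b -> Bool
let z : b -> Bool
  unify Int ~ Int
  unify Int ~ Int
  unify Int ~ Int
  unify Int ~ Int
  unify Int ~ Int

Answer: Int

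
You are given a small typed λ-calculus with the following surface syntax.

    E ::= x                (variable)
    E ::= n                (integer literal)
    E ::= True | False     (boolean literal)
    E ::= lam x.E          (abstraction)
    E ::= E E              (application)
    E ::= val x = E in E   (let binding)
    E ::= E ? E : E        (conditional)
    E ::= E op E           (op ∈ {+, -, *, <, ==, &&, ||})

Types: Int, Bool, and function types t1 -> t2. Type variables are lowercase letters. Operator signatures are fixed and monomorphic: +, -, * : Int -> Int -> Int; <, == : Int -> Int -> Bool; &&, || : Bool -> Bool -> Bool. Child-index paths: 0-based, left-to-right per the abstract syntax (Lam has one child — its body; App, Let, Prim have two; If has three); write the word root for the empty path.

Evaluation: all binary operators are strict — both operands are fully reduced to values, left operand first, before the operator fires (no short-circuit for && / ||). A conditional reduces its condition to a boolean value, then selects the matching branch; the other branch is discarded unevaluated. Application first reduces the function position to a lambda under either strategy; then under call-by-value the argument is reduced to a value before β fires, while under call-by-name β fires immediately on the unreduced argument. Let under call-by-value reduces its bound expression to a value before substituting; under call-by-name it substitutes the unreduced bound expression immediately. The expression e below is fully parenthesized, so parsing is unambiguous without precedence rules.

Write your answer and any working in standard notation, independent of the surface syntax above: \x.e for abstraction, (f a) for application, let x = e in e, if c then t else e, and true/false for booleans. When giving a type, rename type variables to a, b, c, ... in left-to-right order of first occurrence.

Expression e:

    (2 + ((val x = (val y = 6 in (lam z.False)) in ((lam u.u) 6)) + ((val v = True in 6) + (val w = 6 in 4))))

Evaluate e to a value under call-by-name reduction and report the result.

Derivation:
step 0: (2 + ((let x = (let y = 6 in (\z.false)) in ((\u.u) 6)) + ((let v = true in 6) + (let w = 6 in 4))))
step 1: [let@1.0] (2 + (((\u.u) 6) + ((let v = true in 6) + (let w = 6 in 4))))
step 2: [beta@1.0] (2 + (6 + ((let v = true in 6) + (let w = 6 in 4))))
step 3: [let@1.1.0] (2 + (6 + (6 + (let w = 6 in 4))))
step 4: [let@1.1.1] (2 + (6 + (6 + 4)))
step 5: [delta@1.1] (2 + (6 + 10))
step 6: [delta@1] (2 + 16)
step 7: [delta@root] 18

Answer: 18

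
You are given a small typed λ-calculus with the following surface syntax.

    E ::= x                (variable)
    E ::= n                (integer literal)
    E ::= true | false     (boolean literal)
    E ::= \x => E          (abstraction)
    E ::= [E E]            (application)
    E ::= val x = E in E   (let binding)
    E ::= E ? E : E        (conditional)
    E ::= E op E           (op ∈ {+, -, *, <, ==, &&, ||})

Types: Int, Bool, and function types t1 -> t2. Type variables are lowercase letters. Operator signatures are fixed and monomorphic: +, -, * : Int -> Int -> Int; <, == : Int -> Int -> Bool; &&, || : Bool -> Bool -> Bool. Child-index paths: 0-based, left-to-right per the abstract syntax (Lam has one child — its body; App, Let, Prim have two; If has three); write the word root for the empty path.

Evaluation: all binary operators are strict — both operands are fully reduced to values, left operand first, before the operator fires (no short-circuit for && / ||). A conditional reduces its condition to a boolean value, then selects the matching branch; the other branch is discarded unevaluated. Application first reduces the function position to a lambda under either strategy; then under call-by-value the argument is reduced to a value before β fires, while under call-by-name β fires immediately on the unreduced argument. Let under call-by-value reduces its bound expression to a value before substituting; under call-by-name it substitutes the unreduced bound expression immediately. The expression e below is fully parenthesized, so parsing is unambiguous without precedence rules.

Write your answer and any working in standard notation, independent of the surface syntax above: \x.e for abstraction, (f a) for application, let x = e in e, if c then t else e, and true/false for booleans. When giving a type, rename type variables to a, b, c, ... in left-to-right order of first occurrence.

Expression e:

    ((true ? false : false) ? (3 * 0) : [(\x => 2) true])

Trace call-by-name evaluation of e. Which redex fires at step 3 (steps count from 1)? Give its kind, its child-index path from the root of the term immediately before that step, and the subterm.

Trace:
step 0: (if (if true then false else false) then (3 * 0) else ((\x.2) true))
step 1: [if@0] (if false then (3 * 0) else ((\x.2) true))
step 2: [if@root] ((\x.2) true)
step 3: [beta@root] 2

Answer: beta at root : ((\x.2) true)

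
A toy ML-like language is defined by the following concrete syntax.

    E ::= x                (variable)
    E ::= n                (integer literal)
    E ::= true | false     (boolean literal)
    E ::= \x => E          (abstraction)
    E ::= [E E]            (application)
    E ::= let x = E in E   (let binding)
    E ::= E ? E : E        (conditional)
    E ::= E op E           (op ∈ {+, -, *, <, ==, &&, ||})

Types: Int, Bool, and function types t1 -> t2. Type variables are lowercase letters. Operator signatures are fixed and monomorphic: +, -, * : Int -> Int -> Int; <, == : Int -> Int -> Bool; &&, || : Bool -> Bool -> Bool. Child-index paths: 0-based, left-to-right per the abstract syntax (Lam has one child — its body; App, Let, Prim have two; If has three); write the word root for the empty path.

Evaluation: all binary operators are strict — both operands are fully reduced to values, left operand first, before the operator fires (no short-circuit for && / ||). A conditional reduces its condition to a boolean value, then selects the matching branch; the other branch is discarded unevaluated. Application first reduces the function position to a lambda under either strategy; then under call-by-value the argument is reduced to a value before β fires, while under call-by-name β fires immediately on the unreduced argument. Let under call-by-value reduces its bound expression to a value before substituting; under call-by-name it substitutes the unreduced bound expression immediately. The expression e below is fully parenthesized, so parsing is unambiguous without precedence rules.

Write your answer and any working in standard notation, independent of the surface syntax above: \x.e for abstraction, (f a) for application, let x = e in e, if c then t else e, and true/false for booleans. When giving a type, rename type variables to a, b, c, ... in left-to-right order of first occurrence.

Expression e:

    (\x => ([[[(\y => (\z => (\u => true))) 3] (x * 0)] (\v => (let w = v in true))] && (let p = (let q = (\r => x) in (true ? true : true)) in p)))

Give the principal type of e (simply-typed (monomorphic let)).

Derivation:
\u._ : d -> Bool
\z._ : c -> d -> Bool
\y._ : b -> c -> d -> Bool
  unify b -> c -> d -> Bool ~ Int -> e
  unify b ~ Int
  unify c -> d -> Bool ~ e
_ _ : c -> d -> Bool
x : a
  unify a ~ Int
  unify Int ~ Int
  unify c -> d -> Bool ~ Int -> f
  unify c ~ Int
  unify d -> Bool ~ f
_ _ : d -> Bool
v : g
let w : g
\v._ : g -> Bool
  unify d -> Bool ~ (g -> Bool) -> h
  unify d ~ g -> Bool
  unify Bool ~ h
_ _ : Bool
  unify Bool ~ Bool
x : Int
\r._ : i -> Int
let q : i -> Int
  unify Bool ~ Bool
  unify Bool ~ Bool
let p : Bool
p : Bool
  unify Bool ~ Bool
\x._ : Int -> Bool

Answer: Int -> Bool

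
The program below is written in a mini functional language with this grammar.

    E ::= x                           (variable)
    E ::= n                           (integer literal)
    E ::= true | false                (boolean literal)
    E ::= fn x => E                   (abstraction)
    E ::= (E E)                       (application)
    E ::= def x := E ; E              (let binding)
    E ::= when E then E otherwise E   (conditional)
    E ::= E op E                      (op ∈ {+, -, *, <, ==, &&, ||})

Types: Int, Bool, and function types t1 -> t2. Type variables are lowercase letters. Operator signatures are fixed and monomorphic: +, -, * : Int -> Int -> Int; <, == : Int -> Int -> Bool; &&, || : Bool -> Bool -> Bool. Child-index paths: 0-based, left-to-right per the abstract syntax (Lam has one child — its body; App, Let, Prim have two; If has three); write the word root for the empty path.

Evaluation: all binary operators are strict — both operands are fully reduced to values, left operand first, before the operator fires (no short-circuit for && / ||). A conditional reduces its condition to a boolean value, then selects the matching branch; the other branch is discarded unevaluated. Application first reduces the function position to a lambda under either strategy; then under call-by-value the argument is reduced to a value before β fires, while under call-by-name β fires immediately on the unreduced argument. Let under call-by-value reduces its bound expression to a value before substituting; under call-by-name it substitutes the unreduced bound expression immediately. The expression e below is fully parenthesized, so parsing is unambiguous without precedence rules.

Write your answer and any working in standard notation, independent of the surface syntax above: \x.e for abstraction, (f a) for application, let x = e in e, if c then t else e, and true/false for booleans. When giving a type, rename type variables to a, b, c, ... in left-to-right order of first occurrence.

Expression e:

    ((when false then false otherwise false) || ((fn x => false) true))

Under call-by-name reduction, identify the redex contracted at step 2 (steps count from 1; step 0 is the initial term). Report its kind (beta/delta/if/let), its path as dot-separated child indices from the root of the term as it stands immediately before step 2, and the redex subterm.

Working:
step 0: ((if false then false else false) || ((\x.false) true))
step 1: [if@0] (false || ((\x.false) true))
step 2: [beta@1] (false || false)

Answer: beta at 1 : ((\x.false) true)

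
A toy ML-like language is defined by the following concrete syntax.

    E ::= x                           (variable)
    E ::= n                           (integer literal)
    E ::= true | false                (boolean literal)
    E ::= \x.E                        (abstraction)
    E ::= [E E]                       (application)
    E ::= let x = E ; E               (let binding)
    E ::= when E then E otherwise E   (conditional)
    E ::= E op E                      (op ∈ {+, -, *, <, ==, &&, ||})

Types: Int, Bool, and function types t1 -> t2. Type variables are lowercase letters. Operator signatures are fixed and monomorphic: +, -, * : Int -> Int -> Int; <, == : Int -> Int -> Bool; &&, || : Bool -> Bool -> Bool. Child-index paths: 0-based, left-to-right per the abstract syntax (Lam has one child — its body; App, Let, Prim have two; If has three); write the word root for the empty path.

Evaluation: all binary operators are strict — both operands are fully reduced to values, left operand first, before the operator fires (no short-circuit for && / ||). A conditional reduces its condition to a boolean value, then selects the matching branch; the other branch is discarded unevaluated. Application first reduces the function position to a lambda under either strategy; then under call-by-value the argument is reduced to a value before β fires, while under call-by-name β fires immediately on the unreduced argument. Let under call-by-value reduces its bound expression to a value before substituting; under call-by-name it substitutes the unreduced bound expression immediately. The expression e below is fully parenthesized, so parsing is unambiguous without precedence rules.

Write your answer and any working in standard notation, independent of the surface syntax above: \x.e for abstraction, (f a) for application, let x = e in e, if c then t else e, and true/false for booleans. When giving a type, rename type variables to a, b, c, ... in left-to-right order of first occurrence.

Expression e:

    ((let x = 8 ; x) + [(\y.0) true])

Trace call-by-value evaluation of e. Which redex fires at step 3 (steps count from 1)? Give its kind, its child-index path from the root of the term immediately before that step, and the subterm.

Trace:
step 0: ((let x = 8 in x) + ((\y.0) true))
step 1: [let@0] (8 + ((\y.0) true))
step 2: [beta@1] (8 + 0)
step 3: [delta@root] 8

Answer: delta at root : (8 + 0)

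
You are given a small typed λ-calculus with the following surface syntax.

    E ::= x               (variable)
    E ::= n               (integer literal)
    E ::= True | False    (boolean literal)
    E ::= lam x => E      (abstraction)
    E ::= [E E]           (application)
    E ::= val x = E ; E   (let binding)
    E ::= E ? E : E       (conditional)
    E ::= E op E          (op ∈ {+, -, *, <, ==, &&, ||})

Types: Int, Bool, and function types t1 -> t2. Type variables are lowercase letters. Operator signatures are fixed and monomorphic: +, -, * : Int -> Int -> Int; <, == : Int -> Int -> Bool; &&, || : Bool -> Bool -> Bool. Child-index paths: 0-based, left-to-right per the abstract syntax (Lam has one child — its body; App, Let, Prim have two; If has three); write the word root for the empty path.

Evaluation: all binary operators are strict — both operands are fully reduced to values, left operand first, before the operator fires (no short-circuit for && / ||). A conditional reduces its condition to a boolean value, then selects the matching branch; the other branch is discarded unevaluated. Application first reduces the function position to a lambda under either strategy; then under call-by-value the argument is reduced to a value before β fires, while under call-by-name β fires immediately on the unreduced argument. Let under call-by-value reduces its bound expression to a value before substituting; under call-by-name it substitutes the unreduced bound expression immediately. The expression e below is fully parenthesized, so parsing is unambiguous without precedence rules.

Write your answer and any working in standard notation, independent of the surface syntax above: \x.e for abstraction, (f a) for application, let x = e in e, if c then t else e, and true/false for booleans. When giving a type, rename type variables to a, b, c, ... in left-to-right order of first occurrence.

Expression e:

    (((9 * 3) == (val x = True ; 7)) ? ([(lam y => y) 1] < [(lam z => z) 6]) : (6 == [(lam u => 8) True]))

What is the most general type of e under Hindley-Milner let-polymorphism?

Derivation:
  unify Int ~ Int
  unify Int ~ Int
  unify Int ~ Int
let x : Bool
  unify Int ~ Int
  unify Bool ~ Bool
y : a
\y._ : a -> a
  unify a -> a ~ Int -> b
  unify a ~ Int
  unify Int ~ b
_ _ : Int
  unify Int ~ Int
z : c
\z._ : c -> c
  unify c -> c ~ Int -> d
  unify c ~ Int
  unify Int ~ d
_ _ : Int
  unify Int ~ Int
  unify Int ~ Int
\u._ : e -> Int
  unify e -> Int ~ Bool -> f
  unify e ~ Bool
  unify Int ~ f
_ _ : Int
  unify Int ~ Int
  unify Bool ~ Bool

Answer: Bool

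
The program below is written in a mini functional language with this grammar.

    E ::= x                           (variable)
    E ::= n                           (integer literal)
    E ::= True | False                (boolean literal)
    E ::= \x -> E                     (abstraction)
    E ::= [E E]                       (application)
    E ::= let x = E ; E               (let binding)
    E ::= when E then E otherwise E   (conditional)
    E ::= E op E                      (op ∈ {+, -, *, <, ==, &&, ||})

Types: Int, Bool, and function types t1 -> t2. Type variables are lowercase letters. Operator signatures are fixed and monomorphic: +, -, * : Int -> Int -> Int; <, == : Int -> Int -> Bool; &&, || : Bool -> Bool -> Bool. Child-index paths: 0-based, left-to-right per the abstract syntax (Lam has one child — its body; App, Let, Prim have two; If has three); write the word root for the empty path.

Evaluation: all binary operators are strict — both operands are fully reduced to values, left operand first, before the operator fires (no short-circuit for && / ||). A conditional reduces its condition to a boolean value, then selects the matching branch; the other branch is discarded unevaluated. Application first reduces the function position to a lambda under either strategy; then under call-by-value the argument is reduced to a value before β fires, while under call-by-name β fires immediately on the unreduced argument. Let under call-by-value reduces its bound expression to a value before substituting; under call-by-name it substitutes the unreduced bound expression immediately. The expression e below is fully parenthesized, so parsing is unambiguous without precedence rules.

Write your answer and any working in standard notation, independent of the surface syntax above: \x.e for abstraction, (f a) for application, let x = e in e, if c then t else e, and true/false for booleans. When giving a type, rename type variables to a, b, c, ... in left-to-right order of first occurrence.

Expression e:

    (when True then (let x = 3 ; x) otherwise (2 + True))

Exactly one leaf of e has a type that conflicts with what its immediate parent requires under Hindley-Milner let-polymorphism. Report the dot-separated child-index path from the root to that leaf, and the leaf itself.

Trace:
  unify Bool ~ Bool
let x : Int
x : Int
  unify Int ~ Int
  unify Bool ~ Int
  FAIL: mismatch Bool ~ Int

Answer: 2.1 : true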